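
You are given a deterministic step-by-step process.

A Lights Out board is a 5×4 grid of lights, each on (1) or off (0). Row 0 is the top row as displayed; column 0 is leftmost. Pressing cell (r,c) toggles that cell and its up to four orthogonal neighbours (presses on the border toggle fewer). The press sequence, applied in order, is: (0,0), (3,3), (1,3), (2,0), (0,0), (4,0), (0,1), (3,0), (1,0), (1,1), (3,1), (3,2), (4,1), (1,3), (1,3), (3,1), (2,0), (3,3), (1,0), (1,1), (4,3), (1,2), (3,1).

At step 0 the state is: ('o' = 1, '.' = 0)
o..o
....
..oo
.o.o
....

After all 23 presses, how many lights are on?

11

0) o..o
....
..oo
.o.o
....
1) .o.o
o...
..oo
.o.o
....
2) .o.o
o...
..o.
.oo.
...o
3) .o..
o.oo
..oo
.oo.
...o
4) .o..
..oo
oooo
ooo.
...o
5) o...
o.oo
oooo
ooo.
...o
6) o...
o.oo
oooo
.oo.
oo.o
7) .oo.
oooo
oooo
.oo.
oo.o
8) .oo.
oooo
.ooo
o.o.
.o.o
9) ooo.
..oo
oooo
o.o.
.o.o
10) o.o.
oo.o
o.oo
o.o.
.o.o
11) o.o.
oo.o
oooo
.o..
...o
12) o.o.
oo.o
oo.o
..oo
..oo
13) o.o.
oo.o
oo.o
.ooo
oo.o
14) o.oo
ooo.
oo..
.ooo
oo.o
15) o.o.
oo.o
oo.o
.ooo
oo.o
16) o.o.
oo.o
o..o
o..o
o..o
17) o.o.
.o.o
.o.o
...o
o..o
18) o.o.
.o.o
.o..
..o.
o...
19) ..o.
o..o
oo..
..o.
o...
20) .oo.
.ooo
o...
..o.
o...
21) .oo.
.ooo
o...
..oo
o.oo
22) .o..
....
o.o.
..oo
o.oo
23) .o..
....
ooo.
oo.o
oooo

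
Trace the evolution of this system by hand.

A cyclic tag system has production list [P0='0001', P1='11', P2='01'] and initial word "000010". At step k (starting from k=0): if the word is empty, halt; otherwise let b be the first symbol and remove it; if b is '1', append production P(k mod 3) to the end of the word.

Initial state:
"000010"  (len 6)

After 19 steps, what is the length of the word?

step 0: "000010"  (len 6)
step 1: "00010"  (len 5)
step 2: "0010"  (len 4)
step 3: "010"  (len 3)
step 4: "10"  (len 2)
step 5: "011"  (len 3)
step 6: "11"  (len 2)
step 7: "10001"  (len 5)
step 8: "000111"  (len 6)
step 9: "00111"  (len 5)
step 10: "0111"  (len 4)
step 11: "111"  (len 3)
step 12: "1101"  (len 4)
step 13: "1010001"  (len 7)
step 14: "01000111"  (len 8)
step 15: "1000111"  (len 7)
step 16: "0001110001"  (len 10)
step 17: "001110001"  (len 9)
step 18: "01110001"  (len 8)
step 19: "1110001"  (len 7)

7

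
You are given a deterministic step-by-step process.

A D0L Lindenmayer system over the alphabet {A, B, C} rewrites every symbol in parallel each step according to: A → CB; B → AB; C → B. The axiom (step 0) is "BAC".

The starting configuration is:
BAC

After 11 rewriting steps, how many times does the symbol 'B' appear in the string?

1201

[0] BAC
[1] ABCBB
[2] CBABBABAB
[3] BABCBABABCBABCBAB
[4] ABCBABBABCBABCBABBABCBABBABCBAB
[5] CBABBABCBABABCBABBABCBABBABCBABABCBABBABCBABABCBABBABCBAB
[6] BABCBABABCBABBABCBABCBABBABCBABABCBABBABCBABABCBABBABCBABCBABBABCBABABCBABBABCBABCBABBABCBABABCBABBABCBAB
[7] ABCBABBABCBABCBABBABCBABABCBABBABCBABBABCBABABCBABBABCBABC…BABCBABBABCBABBABCBABABCBABBABCBABCBABBABCBABABCBABBABCBAB  (len 193)
[8] CBABBABCBABABCBABBABCBABBABCBABABCBABBABCBABCBABBABCBABABC…BABCBABBABCBABBABCBABABCBABBABCBABCBABBABCBABABCBABBABCBAB  (len 355)
[9] BABCBABABCBABBABCBABCBABBABCBABABCBABBABCBABABCBABBABCBABC…BABCBABBABCBABBABCBABABCBABBABCBABCBABBABCBABABCBABBABCBAB  (len 653)
[10] ABCBABBABCBABCBABBABCBABABCBABBABCBABBABCBABABCBABBABCBABC…BABCBABBABCBABBABCBABABCBABBABCBABCBABBABCBABABCBABBABCBAB  (len 1201)
[11] CBABBABCBABABCBABBABCBABBABCBABABCBABBABCBABCBABBABCBABABC…BABCBABBABCBABBABCBABABCBABBABCBABCBABBABCBABABCBABBABCBAB  (len 2209)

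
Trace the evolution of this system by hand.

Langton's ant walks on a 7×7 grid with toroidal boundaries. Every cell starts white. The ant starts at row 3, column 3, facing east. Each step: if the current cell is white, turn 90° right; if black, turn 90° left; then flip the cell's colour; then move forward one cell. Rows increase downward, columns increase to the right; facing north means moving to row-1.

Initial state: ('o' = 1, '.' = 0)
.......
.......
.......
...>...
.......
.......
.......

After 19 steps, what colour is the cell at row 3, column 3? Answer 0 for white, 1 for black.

0

gen 0: .......
.......
.......
...>...
.......
.......
.......
gen 1: .......
.......
.......
...o...
...v...
.......
.......
gen 2: .......
.......
.......
...o...
..<o...
.......
.......
gen 3: .......
.......
.......
..^o...
..oo...
.......
.......
gen 4: .......
.......
.......
..o>...
..oo...
.......
.......
gen 5: .......
.......
...^...
..o....
..oo...
.......
.......
gen 6: .......
.......
...o>..
..o....
..oo...
.......
.......
gen 7: .......
.......
...oo..
..o.v..
..oo...
.......
.......
gen 8: .......
.......
...oo..
..o<o..
..oo...
.......
.......
gen 9: .......
.......
...^o..
..ooo..
..oo...
.......
.......
gen 10: .......
.......
..<.o..
..ooo..
..oo...
.......
.......
gen 11: .......
..^....
..o.o..
..ooo..
..oo...
.......
.......
gen 12: .......
..o>...
..o.o..
..ooo..
..oo...
.......
.......
gen 13: .......
..oo...
..ovo..
..ooo..
..oo...
.......
.......
gen 14: .......
..oo...
..<oo..
..ooo..
..oo...
.......
.......
gen 15: .......
..oo...
...oo..
..voo..
..oo...
.......
.......
gen 16: .......
..oo...
...oo..
...>o..
..oo...
.......
.......
gen 17: .......
..oo...
...^o..
....o..
..oo...
.......
.......
gen 18: .......
..oo...
..<.o..
....o..
..oo...
.......
.......
gen 19: .......
..^o...
..o.o..
....o..
..oo...
.......
.......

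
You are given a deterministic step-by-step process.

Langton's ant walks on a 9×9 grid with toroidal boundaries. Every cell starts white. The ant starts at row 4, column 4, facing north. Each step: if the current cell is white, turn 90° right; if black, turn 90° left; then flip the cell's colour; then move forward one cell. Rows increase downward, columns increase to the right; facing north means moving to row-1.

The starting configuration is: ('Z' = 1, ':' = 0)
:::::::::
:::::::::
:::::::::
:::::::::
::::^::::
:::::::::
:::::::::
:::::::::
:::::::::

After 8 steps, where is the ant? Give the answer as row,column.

4,4

k=0  :::::::::
:::::::::
:::::::::
:::::::::
::::^::::
:::::::::
:::::::::
:::::::::
:::::::::
k=1  :::::::::
:::::::::
:::::::::
:::::::::
::::Z>:::
:::::::::
:::::::::
:::::::::
:::::::::
k=2  :::::::::
:::::::::
:::::::::
:::::::::
::::ZZ:::
:::::v:::
:::::::::
:::::::::
:::::::::
k=3  :::::::::
:::::::::
:::::::::
:::::::::
::::ZZ:::
::::<Z:::
:::::::::
:::::::::
:::::::::
k=4  :::::::::
:::::::::
:::::::::
:::::::::
::::^Z:::
::::ZZ:::
:::::::::
:::::::::
:::::::::
k=5  :::::::::
:::::::::
:::::::::
:::::::::
:::<:Z:::
::::ZZ:::
:::::::::
:::::::::
:::::::::
k=6  :::::::::
:::::::::
:::::::::
:::^:::::
:::Z:Z:::
::::ZZ:::
:::::::::
:::::::::
:::::::::
k=7  :::::::::
:::::::::
:::::::::
:::Z>::::
:::Z:Z:::
::::ZZ:::
:::::::::
:::::::::
:::::::::
k=8  :::::::::
:::::::::
:::::::::
:::ZZ::::
:::ZvZ:::
::::ZZ:::
:::::::::
:::::::::
:::::::::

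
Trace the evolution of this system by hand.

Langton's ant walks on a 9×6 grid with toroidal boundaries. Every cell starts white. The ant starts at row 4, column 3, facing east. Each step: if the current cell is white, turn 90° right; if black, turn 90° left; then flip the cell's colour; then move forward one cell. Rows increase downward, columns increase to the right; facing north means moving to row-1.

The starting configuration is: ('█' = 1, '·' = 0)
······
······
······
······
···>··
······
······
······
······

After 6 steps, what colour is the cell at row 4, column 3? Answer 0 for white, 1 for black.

[0] ······
······
······
······
···>··
······
······
······
······
[1] ······
······
······
······
···█··
···v··
······
······
······
[2] ······
······
······
······
···█··
··<█··
······
······
······
[3] ······
······
······
······
··^█··
··██··
······
······
······
[4] ······
······
······
······
··█>··
··██··
······
······
······
[5] ······
······
······
···^··
··█···
··██··
······
······
······
[6] ······
······
······
···█>·
··█···
··██··
······
······
······

0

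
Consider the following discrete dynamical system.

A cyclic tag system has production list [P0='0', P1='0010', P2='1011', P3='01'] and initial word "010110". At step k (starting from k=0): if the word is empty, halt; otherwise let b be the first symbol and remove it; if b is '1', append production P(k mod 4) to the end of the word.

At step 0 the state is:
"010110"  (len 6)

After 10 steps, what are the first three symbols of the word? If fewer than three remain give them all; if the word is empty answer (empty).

0) "010110"  (len 6)
1) "10110"  (len 5)
2) "01100010"  (len 8)
3) "1100010"  (len 7)
4) "10001001"  (len 8)
5) "00010010"  (len 8)
6) "0010010"  (len 7)
7) "010010"  (len 6)
8) "10010"  (len 5)
9) "00100"  (len 5)
10) "0100"  (len 4)

010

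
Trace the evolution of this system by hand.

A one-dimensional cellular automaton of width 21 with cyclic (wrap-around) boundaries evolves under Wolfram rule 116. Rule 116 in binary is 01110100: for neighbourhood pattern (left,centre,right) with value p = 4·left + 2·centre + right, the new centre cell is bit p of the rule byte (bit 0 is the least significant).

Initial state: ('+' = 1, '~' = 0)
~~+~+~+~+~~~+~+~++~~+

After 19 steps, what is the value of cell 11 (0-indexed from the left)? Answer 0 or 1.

0) ~~+~+~+~+~~~+~+~++~~+
1) +~++++++++~~++++~++~+
2) ++~~~~~~~++~~~~++~++~
3) ~++~~~~~~~++~~~~++~++
4) +~++~~~~~~~++~~~~++~+
5) ++~++~~~~~~~++~~~~++~
6) ~++~++~~~~~~~++~~~~++
7) +~++~++~~~~~~~++~~~~+
8) ++~++~++~~~~~~~++~~~~
9) ~++~++~++~~~~~~~++~~~
10) ~~++~++~++~~~~~~~++~~
11) ~~~++~++~++~~~~~~~++~
12) ~~~~++~++~++~~~~~~~++
13) +~~~~++~++~++~~~~~~~+
14) ++~~~~++~++~++~~~~~~~
15) ~++~~~~++~++~++~~~~~~
16) ~~++~~~~++~++~++~~~~~
17) ~~~++~~~~++~++~++~~~~
18) ~~~~++~~~~++~++~++~~~
19) ~~~~~++~~~~++~++~++~~

1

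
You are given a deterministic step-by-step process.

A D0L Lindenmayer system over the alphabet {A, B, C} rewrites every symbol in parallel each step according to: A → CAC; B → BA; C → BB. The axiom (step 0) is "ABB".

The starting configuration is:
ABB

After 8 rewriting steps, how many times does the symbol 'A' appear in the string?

[0] ABB
[1] CACBABA
[2] BBCACBBBACACBACAC
[3] BABABBCACBBBABABACACBBCACBBBACACBBCACBB
[4] BACACBACACBABABBCACBBBABABACACBACACBACACBBCACBBBABABBCACBBBABABACACBBCACBBBABABBCACBBBABA
[5] BACACBBCACBBBACACBBCACBBBACACBACACBABABBCACBBBABABACACBACA…CBBCACBBBABABBCACBBBABABACACBACACBABABBCACBBBABABACACBACAC  (len 207)
[6] BACACBBCACBBBABABBCACBBBABABACACBBCACBBBABABBCACBBBABABACA…ACACBACACBABABBCACBBBABABACACBACACBACACBBCACBBBACACBBCACBB  (len 481)
[7] BACACBBCACBBBABABBCACBBBABABACACBACACBABABBCACBBBABABACACB…ACBBBACACBBCACBBBABABBCACBBBABABACACBBCACBBBABABBCACBBBABA  (len 1111)
[8] BACACBBCACBBBABABBCACBBBABABACACBACACBABABBCACBBBABABACACB…CBBCACBBBABABBCACBBBABABACACBACACBABABBCACBBBABABACACBACAC  (len 2569)

813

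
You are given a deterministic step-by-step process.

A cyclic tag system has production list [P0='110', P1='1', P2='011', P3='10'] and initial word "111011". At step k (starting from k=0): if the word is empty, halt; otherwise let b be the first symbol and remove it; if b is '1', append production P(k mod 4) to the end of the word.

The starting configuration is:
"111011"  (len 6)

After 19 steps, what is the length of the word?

gen 0: "111011"  (len 6)
gen 1: "11011110"  (len 8)
gen 2: "10111101"  (len 8)
gen 3: "0111101011"  (len 10)
gen 4: "111101011"  (len 9)
gen 5: "11101011110"  (len 11)
gen 6: "11010111101"  (len 11)
gen 7: "1010111101011"  (len 13)
gen 8: "01011110101110"  (len 14)
gen 9: "1011110101110"  (len 13)
gen 10: "0111101011101"  (len 13)
gen 11: "111101011101"  (len 12)
gen 12: "1110101110110"  (len 13)
gen 13: "110101110110110"  (len 15)
gen 14: "101011101101101"  (len 15)
gen 15: "01011101101101011"  (len 17)
gen 16: "1011101101101011"  (len 16)
gen 17: "011101101101011110"  (len 18)
gen 18: "11101101101011110"  (len 17)
gen 19: "1101101101011110011"  (len 19)

19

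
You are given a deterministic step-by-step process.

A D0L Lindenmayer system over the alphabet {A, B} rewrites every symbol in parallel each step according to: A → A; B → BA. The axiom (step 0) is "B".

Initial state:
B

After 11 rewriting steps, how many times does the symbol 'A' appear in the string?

0) B
1) BA
2) BAA
3) BAAA
4) BAAAA
5) BAAAAA
6) BAAAAAA
7) BAAAAAAA
8) BAAAAAAAA
9) BAAAAAAAAA
10) BAAAAAAAAAA
11) BAAAAAAAAAAA

11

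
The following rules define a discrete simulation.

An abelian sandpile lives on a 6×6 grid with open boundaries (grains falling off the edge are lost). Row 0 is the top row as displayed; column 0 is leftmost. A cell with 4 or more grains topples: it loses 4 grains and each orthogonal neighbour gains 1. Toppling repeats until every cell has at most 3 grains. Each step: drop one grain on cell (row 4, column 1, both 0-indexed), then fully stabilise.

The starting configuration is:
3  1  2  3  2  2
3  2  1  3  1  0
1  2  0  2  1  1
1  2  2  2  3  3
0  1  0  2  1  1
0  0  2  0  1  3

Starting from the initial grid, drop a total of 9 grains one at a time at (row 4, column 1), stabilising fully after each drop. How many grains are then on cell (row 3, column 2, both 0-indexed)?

3

gen 0: 3  1  2  3  2  2
3  2  1  3  1  0
1  2  0  2  1  1
1  2  2  2  3  3
0  1  0  2  1  1
0  0  2  0  1  3
gen 1: 3  1  2  3  2  2
3  2  1  3  1  0
1  2  0  2  1  1
1  2  2  2  3  3
0  2  0  2  1  1
0  0  2  0  1  3
gen 2: 3  1  2  3  2  2
3  2  1  3  1  0
1  2  0  2  1  1
1  2  2  2  3  3
0  3  0  2  1  1
0  0  2  0  1  3
gen 3: 3  1  2  3  2  2
3  2  1  3  1  0
1  2  0  2  1  1
1  3  2  2  3  3
1  0  1  2  1  1
0  1  2  0  1  3
gen 4: 3  1  2  3  2  2
3  2  1  3  1  0
1  2  0  2  1  1
1  3  2  2  3  3
1  1  1  2  1  1
0  1  2  0  1  3
gen 5: 3  1  2  3  2  2
3  2  1  3  1  0
1  2  0  2  1  1
1  3  2  2  3  3
1  2  1  2  1  1
0  1  2  0  1  3
gen 6: 3  1  2  3  2  2
3  2  1  3  1  0
1  2  0  2  1  1
1  3  2  2  3  3
1  3  1  2  1  1
0  1  2  0  1  3
gen 7: 3  1  2  3  2  2
3  2  1  3  1  0
1  3  0  2  1  1
2  0  3  2  3  3
2  1  2  2  1  1
0  2  2  0  1  3
gen 8: 3  1  2  3  2  2
3  2  1  3  1  0
1  3  0  2  1  1
2  0  3  2  3  3
2  2  2  2  1  1
0  2  2  0  1  3
gen 9: 3  1  2  3  2  2
3  2  1  3  1  0
1  3  0  2  1  1
2  0  3  2  3  3
2  3  2  2  1  1
0  2  2  0  1  3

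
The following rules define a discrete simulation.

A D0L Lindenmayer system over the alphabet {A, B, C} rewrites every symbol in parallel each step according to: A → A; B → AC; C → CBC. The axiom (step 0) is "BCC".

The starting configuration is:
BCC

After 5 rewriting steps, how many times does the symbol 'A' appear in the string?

k=0  BCC
k=1  ACCBCCBC
k=2  ACBCCBCACCBCCBCACCBC
k=3  ACBCACCBCCBCACCBCACBCCBCACCBCCBCACCBCACBCCBCACCBC
k=4  ACBCACCBCACBCCBCACCBCCBCACCBCACBCCBCACCBCACBCACCBCCBCACCBCACBCCBCACCBCCBCACCBCACBCCBCACCBCACBCACCBCCBCACCBCACBCCBCACCBC
k=5  ACBCACCBCACBCCBCACCBCACBCACCBCCBCACCBCACBCCBCACCBCCBCACCBC…CCBCACCBCCBCACCBCACBCCBCACCBCACBCACCBCCBCACCBCACBCCBCACCBC  (len 288)

49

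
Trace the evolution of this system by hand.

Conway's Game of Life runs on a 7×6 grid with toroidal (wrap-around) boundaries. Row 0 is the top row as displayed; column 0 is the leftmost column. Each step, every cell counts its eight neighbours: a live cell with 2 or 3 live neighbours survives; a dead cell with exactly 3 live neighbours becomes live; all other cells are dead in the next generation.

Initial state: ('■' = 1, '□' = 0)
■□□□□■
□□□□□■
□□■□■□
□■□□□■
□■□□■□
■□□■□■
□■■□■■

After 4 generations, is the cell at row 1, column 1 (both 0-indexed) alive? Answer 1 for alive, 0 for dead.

0) ■□□□□■
□□□□□■
□□■□■□
□■□□□■
□■□□■□
■□□■□■
□■■□■■
1) □■□□□□
■□□□■■
■□□□■■
■■■■■■
□■■□■□
□□□■□□
□■■■□□
2) □■□■■■
□■□□■□
□□■□□□
□□□□□□
□□□□□□
□□□□■□
□■□■□□
3) □■□■□■
■■□□■■
□□□□□□
□□□□□□
□□□□□□
□□□□□□
■□□■□■
4) □■□■□□
□■■□■■
■□□□□■
□□□□□□
□□□□□□
□□□□□□
■□■□□■

1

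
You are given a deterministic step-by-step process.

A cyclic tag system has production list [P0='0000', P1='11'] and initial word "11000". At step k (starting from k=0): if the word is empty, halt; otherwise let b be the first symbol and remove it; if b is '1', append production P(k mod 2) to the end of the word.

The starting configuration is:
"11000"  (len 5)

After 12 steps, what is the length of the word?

7

t=0: "11000"  (len 5)
t=1: "10000000"  (len 8)
t=2: "000000011"  (len 9)
t=3: "00000011"  (len 8)
t=4: "0000011"  (len 7)
t=5: "000011"  (len 6)
t=6: "00011"  (len 5)
t=7: "0011"  (len 4)
t=8: "011"  (len 3)
t=9: "11"  (len 2)
t=10: "111"  (len 3)
t=11: "110000"  (len 6)
t=12: "1000011"  (len 7)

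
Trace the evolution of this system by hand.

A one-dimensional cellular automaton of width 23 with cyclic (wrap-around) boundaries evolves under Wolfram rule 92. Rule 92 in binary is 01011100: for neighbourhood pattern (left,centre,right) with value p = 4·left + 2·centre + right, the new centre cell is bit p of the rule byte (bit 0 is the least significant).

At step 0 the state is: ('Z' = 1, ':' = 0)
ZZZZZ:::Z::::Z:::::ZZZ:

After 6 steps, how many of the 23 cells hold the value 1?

k=0  ZZZZZ:::Z::::Z:::::ZZZ:
k=1  Z:::ZZ::ZZ:::ZZ::::Z:Z:
k=2  ZZ::ZZZ:ZZZ::ZZZ:::Z:Z:
k=3  ZZZ:Z:Z:Z:ZZ:Z:ZZ::Z:Z:
k=4  Z:Z:Z:Z:Z:ZZ:Z:ZZZ:Z:Z:
k=5  Z:Z:Z:Z:Z:ZZ:Z:Z:Z:Z:Z:
k=6  Z:Z:Z:Z:Z:ZZ:Z:Z:Z:Z:Z:

12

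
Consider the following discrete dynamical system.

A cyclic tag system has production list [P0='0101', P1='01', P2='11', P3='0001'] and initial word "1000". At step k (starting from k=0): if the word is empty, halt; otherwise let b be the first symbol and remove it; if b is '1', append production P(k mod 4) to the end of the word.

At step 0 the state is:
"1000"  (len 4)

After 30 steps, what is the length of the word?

4

t=0: "1000"  (len 4)
t=1: "0000101"  (len 7)
t=2: "000101"  (len 6)
t=3: "00101"  (len 5)
t=4: "0101"  (len 4)
t=5: "101"  (len 3)
t=6: "0101"  (len 4)
t=7: "101"  (len 3)
t=8: "010001"  (len 6)
t=9: "10001"  (len 5)
t=10: "000101"  (len 6)
t=11: "00101"  (len 5)
t=12: "0101"  (len 4)
t=13: "101"  (len 3)
t=14: "0101"  (len 4)
t=15: "101"  (len 3)
t=16: "010001"  (len 6)
t=17: "10001"  (len 5)
t=18: "000101"  (len 6)
t=19: "00101"  (len 5)
t=20: "0101"  (len 4)
t=21: "101"  (len 3)
t=22: "0101"  (len 4)
t=23: "101"  (len 3)
t=24: "010001"  (len 6)
t=25: "10001"  (len 5)
t=26: "000101"  (len 6)
t=27: "00101"  (len 5)
t=28: "0101"  (len 4)
t=29: "101"  (len 3)
t=30: "0101"  (len 4)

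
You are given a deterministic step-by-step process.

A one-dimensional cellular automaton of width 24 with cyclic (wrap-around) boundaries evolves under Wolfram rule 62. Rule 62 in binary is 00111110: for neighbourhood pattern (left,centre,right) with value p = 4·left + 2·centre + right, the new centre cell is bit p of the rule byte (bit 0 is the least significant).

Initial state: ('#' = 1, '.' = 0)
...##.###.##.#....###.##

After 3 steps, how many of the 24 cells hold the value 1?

step 0: ...##.###.##.#....###.##
step 1: #.##.##..##.###..##..##.
step 2: ###.##.###.##..###.###.#
step 3: ...##.##..##.###..##..##

13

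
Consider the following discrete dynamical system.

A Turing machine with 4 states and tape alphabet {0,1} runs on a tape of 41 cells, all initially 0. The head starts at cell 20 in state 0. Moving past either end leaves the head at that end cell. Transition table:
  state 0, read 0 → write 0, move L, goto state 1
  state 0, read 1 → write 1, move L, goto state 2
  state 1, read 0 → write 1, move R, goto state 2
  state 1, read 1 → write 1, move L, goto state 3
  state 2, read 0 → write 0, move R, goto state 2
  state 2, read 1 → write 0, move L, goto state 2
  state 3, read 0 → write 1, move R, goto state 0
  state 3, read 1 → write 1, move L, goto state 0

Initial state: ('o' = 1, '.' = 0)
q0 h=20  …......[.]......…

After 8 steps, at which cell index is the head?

26

t=0: q0 h=20  …......[.]......…
t=1: q1 h=19  …......[.]......…
t=2: q2 h=20  ….....o[.]......…
t=3: q2 h=21  …....o.[.]......…
t=4: q2 h=22  …...o..[.]......…
t=5: q2 h=23  …..o...[.]......…
t=6: q2 h=24  ….o....[.]......…
t=7: q2 h=25  …o.....[.]......…
t=8: q2 h=26  …......[.]......…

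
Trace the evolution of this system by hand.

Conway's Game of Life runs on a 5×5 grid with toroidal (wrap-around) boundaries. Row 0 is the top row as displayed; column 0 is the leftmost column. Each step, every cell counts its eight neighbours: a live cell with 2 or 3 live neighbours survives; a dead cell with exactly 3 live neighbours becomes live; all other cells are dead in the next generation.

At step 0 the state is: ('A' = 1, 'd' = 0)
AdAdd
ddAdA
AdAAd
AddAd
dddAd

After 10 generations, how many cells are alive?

k=0  AdAdd
ddAdA
AdAAd
AddAd
dddAd
k=1  dAAdA
AdAdA
AdAdd
dAdAd
dAAAd
k=2  ddddA
ddAdA
AdAdd
AddAA
ddddA
k=3  AdddA
AAddA
AdAdd
AAdAd
ddddd
k=4  dAddA
dddAd
ddAAd
AAAdA
dAddd
k=5  AdAdd
dddAA
Adddd
AdddA
dddAA
k=6  AdAdd
AAdAA
AddAd
AddAd
dAdAd
k=7  ddddd
dddAd
dddAd
AAdAd
AAdAd
k=8  ddAdA
ddddd
dddAd
AAdAd
AAddd
k=9  AAddd
dddAd
ddAdA
AAddd
dddAd
k=10  ddAdA
AAAAA
AAAAA
AAAAA
ddAdA

19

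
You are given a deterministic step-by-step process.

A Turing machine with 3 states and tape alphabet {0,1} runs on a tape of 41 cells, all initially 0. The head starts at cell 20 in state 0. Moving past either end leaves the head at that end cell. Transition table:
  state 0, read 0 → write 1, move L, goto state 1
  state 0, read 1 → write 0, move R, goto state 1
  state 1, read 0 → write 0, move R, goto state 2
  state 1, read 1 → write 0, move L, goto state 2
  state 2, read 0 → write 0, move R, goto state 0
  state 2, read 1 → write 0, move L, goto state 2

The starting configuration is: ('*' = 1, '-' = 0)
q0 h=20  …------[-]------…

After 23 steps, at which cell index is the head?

step 0: q0 h=20  …------[-]------…
step 1: q1 h=19  …------[-]*-----…
step 2: q2 h=20  …------[*]------…
step 3: q2 h=19  …------[-]------…
step 4: q0 h=20  …------[-]------…
step 5: q1 h=19  …------[-]*-----…
step 6: q2 h=20  …------[*]------…
step 7: q2 h=19  …------[-]------…
step 8: q0 h=20  …------[-]------…
step 9: q1 h=19  …------[-]*-----…
step 10: q2 h=20  …------[*]------…
step 11: q2 h=19  …------[-]------…
step 12: q0 h=20  …------[-]------…
step 13: q1 h=19  …------[-]*-----…
step 14: q2 h=20  …------[*]------…
step 15: q2 h=19  …------[-]------…
step 16: q0 h=20  …------[-]------…
step 17: q1 h=19  …------[-]*-----…
step 18: q2 h=20  …------[*]------…
step 19: q2 h=19  …------[-]------…
step 20: q0 h=20  …------[-]------…
step 21: q1 h=19  …------[-]*-----…
step 22: q2 h=20  …------[*]------…
step 23: q2 h=19  …------[-]------…

19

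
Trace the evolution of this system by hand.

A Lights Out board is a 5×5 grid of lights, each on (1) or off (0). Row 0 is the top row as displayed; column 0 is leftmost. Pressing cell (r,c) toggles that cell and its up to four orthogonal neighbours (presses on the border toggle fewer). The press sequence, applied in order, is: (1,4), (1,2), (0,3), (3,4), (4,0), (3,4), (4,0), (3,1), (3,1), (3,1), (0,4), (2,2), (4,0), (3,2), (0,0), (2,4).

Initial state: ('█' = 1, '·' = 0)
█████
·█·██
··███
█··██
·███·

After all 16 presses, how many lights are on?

10

0) █████
·█·██
··███
█··██
·███·
1) ████·
·█···
··██·
█··██
·███·
2) ██·█·
··██·
···█·
█··██
·███·
3) ███·█
··█··
···█·
█··██
·███·
4) ███·█
··█··
···██
█····
·████
5) ███·█
··█··
···██
·····
█·███
6) ███·█
··█··
···█·
···██
█·██·
7) ███·█
··█··
···█·
█··██
·███·
8) ███·█
··█··
·█·█·
·████
··██·
9) ███·█
··█··
···█·
█··██
·███·
10) ███·█
··█··
·█·█·
·████
··██·
11) ████·
··█·█
·█·█·
·████
··██·
12) ████·
····█
··█··
·█·██
··██·
13) ████·
····█
··█··
██·██
████·
14) ████·
····█
·····
█·█·█
██·█·
15) ··██·
█···█
·····
█·█·█
██·█·
16) ··██·
█····
···██
█·█··
██·█·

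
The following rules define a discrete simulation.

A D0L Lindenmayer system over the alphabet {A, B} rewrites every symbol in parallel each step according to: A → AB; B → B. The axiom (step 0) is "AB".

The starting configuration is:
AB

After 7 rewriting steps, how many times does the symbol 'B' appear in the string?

8

t=0: AB
t=1: ABB
t=2: ABBB
t=3: ABBBB
t=4: ABBBBB
t=5: ABBBBBB
t=6: ABBBBBBB
t=7: ABBBBBBBB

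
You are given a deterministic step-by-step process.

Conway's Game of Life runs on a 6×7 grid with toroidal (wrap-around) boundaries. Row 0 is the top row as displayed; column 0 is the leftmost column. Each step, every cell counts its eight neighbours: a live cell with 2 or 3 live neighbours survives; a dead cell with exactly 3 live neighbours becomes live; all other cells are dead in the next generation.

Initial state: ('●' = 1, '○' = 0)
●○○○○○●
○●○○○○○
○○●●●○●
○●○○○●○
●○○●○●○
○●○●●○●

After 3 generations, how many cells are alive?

2

0) ●○○○○○●
○●○○○○○
○○●●●○●
○●○○○●○
●○○●○●○
○●○●●○●
1) ○●●○○●●
○●●●○●●
●●●●●●○
●●○○○●○
●●○●○●○
○●●●●○○
2) ○○○○○○●
○○○○○○○
○○○○○○○
○○○○○●○
○○○●○●○
○○○○○○○
3) ○○○○○○○
○○○○○○○
○○○○○○○
○○○○●○○
○○○○●○○
○○○○○○○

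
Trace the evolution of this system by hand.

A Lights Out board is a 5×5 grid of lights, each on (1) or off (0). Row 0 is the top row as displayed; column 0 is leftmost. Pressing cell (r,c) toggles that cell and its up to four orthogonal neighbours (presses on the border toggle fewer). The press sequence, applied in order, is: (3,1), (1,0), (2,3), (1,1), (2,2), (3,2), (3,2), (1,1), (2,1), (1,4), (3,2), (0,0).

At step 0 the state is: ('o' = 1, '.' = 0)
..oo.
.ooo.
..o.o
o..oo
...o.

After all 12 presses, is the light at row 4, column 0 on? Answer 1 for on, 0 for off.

t=0: ..oo.
.ooo.
..o.o
o..oo
...o.
t=1: ..oo.
.ooo.
.oo.o
.oooo
.o.o.
t=2: o.oo.
o.oo.
ooo.o
.oooo
.o.o.
t=3: o.oo.
o.o..
oo.o.
.oo.o
.o.o.
t=4: oooo.
.o...
o..o.
.oo.o
.o.o.
t=5: oooo.
.oo..
ooo..
.o..o
.o.o.
t=6: oooo.
.oo..
oo...
..ooo
.ooo.
t=7: oooo.
.oo..
ooo..
.o..o
.o.o.
t=8: o.oo.
o....
o.o..
.o..o
.o.o.
t=9: o.oo.
oo...
.o...
....o
.o.o.
t=10: o.ooo
oo.oo
.o..o
....o
.o.o.
t=11: o.ooo
oo.oo
.oo.o
.oooo
.ooo.
t=12: .oooo
.o.oo
.oo.o
.oooo
.ooo.

0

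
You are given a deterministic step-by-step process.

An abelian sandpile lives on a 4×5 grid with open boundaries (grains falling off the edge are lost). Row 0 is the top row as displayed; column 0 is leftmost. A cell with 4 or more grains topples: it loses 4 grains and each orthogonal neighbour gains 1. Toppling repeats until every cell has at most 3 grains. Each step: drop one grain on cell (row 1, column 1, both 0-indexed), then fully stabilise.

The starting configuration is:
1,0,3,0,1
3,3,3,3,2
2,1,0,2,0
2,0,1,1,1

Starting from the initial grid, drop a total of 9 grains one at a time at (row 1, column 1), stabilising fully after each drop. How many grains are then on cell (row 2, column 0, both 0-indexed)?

step 0: 1,0,3,0,1
3,3,3,3,2
2,1,0,2,0
2,0,1,1,1
step 1: 2,2,0,2,1
0,2,2,0,3
3,2,1,3,0
2,0,1,1,1
step 2: 2,2,0,2,1
0,3,2,0,3
3,2,1,3,0
2,0,1,1,1
step 3: 2,3,0,2,1
1,0,3,0,3
3,3,1,3,0
2,0,1,1,1
step 4: 2,3,0,2,1
1,1,3,0,3
3,3,1,3,0
2,0,1,1,1
step 5: 2,3,0,2,1
1,2,3,0,3
3,3,1,3,0
2,0,1,1,1
step 6: 2,3,0,2,1
1,3,3,0,3
3,3,1,3,0
2,0,1,1,1
step 7: 3,0,2,2,1
3,3,0,1,3
0,1,3,3,0
3,1,1,1,1
step 8: 0,2,2,2,1
1,1,1,1,3
1,2,3,3,0
3,1,1,1,1
step 9: 0,2,2,2,1
1,2,1,1,3
1,2,3,3,0
3,1,1,1,1

1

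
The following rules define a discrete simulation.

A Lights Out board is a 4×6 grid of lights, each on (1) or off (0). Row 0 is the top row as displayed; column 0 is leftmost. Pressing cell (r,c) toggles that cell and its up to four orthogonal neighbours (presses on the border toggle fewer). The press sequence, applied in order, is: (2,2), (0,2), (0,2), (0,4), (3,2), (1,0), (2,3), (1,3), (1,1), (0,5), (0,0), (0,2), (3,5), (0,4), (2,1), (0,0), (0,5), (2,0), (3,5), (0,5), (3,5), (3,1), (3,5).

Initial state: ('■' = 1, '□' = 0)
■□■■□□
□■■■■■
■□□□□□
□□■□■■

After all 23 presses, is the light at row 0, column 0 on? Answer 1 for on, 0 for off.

0

0) ■□■■□□
□■■■■■
■□□□□□
□□■□■■
1) ■□■■□□
□■□■■■
■■■■□□
□□□□■■
2) ■■□□□□
□■■■■■
■■■■□□
□□□□■■
3) ■□■■□□
□■□■■■
■■■■□□
□□□□■■
4) ■□■□■■
□■□■□■
■■■■□□
□□□□■■
5) ■□■□■■
□■□■□■
■■□■□□
□■■■■■
6) □□■□■■
■□□■□■
□■□■□□
□■■■■■
7) □□■□■■
■□□□□■
□■■□■□
□■■□■■
8) □□■■■■
■□■■■■
□■■■■□
□■■□■■
9) □■■■■■
□■□■■■
□□■■■□
□■■□■■
10) □■■■□□
□■□■■□
□□■■■□
□■■□■■
11) ■□■■□□
■■□■■□
□□■■■□
□■■□■■
12) ■■□□□□
■■■■■□
□□■■■□
□■■□■■
13) ■■□□□□
■■■■■□
□□■■■■
□■■□□□
14) ■■□■■■
■■■■□□
□□■■■■
□■■□□□
15) ■■□■■■
■□■■□□
■■□■■■
□□■□□□
16) □□□■■■
□□■■□□
■■□■■■
□□■□□□
17) □□□■□□
□□■■□■
■■□■■■
□□■□□□
18) □□□■□□
■□■■□■
□□□■■■
■□■□□□
19) □□□■□□
■□■■□■
□□□■■□
■□■□■■
20) □□□■■■
■□■■□□
□□□■■□
■□■□■■
21) □□□■■■
■□■■□□
□□□■■■
■□■□□□
22) □□□■■■
■□■■□□
□■□■■■
□■□□□□
23) □□□■■■
■□■■□□
□■□■■□
□■□□■■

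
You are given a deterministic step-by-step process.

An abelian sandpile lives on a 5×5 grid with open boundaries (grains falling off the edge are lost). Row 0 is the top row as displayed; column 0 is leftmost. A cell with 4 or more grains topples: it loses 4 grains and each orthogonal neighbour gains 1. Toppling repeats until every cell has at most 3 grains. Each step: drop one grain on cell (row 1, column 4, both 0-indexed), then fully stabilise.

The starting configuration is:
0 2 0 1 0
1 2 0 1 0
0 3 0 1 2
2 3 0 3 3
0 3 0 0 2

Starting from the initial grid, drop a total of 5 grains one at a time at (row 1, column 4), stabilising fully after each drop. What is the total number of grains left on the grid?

[0] 0 2 0 1 0
1 2 0 1 0
0 3 0 1 2
2 3 0 3 3
0 3 0 0 2
[1] 0 2 0 1 0
1 2 0 1 1
0 3 0 1 2
2 3 0 3 3
0 3 0 0 2
[2] 0 2 0 1 0
1 2 0 1 2
0 3 0 1 2
2 3 0 3 3
0 3 0 0 2
[3] 0 2 0 1 0
1 2 0 1 3
0 3 0 1 2
2 3 0 3 3
0 3 0 0 2
[4] 0 2 0 1 1
1 2 0 2 0
0 3 0 1 3
2 3 0 3 3
0 3 0 0 2
[5] 0 2 0 1 1
1 2 0 2 1
0 3 0 1 3
2 3 0 3 3
0 3 0 0 2

33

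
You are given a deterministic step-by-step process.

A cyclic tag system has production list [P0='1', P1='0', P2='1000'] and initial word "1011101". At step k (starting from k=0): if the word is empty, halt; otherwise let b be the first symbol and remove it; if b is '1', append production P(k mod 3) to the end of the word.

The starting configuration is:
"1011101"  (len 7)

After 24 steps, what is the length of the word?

0) "1011101"  (len 7)
1) "0111011"  (len 7)
2) "111011"  (len 6)
3) "110111000"  (len 9)
4) "101110001"  (len 9)
5) "011100010"  (len 9)
6) "11100010"  (len 8)
7) "11000101"  (len 8)
8) "10001010"  (len 8)
9) "00010101000"  (len 11)
10) "0010101000"  (len 10)
11) "010101000"  (len 9)
12) "10101000"  (len 8)
13) "01010001"  (len 8)
14) "1010001"  (len 7)
15) "0100011000"  (len 10)
16) "100011000"  (len 9)
17) "000110000"  (len 9)
18) "00110000"  (len 8)
19) "0110000"  (len 7)
20) "110000"  (len 6)
21) "100001000"  (len 9)
22) "000010001"  (len 9)
23) "00010001"  (len 8)
24) "0010001"  (len 7)

7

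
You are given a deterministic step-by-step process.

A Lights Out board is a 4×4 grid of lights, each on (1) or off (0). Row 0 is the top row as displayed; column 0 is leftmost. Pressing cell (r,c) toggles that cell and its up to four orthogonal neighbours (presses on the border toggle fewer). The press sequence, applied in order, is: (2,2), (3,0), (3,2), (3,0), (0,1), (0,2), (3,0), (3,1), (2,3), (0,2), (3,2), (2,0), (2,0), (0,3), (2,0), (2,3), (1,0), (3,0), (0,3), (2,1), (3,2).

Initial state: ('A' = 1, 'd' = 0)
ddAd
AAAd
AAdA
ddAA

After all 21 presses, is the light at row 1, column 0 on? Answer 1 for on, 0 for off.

1

k=0  ddAd
AAAd
AAdA
ddAA
k=1  ddAd
AAdd
AdAd
dddA
k=2  ddAd
AAdd
ddAd
AAdA
k=3  ddAd
AAdd
dddd
AdAd
k=4  ddAd
AAdd
Addd
dAAd
k=5  AAdd
Addd
Addd
dAAd
k=6  AdAA
AdAd
Addd
dAAd
k=7  AdAA
AdAd
dddd
AdAd
k=8  AdAA
AdAd
dAdd
dAdd
k=9  AdAA
AdAA
dAAA
dAdA
k=10  AAdd
AddA
dAAA
dAdA
k=11  AAdd
AddA
dAdA
ddAd
k=12  AAdd
dddA
AddA
AdAd
k=13  AAdd
AddA
dAdA
ddAd
k=14  AAAA
Addd
dAdA
ddAd
k=15  AAAA
dddd
AddA
AdAd
k=16  AAAA
dddA
AdAd
AdAA
k=17  dAAA
AAdA
ddAd
AdAA
k=18  dAAA
AAdA
AdAd
dAAA
k=19  dAdd
AAdd
AdAd
dAAA
k=20  dAdd
Addd
dAdd
ddAA
k=21  dAdd
Addd
dAAd
dAdd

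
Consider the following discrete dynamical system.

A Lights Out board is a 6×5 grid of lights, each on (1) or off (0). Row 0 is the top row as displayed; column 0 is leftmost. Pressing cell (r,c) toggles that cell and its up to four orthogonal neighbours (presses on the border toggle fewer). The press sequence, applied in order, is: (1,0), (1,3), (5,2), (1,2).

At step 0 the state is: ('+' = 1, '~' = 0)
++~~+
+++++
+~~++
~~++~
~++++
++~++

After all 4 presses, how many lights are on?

17

t=0: ++~~+
+++++
+~~++
~~++~
~++++
++~++
t=1: ~+~~+
~~+++
~~~++
~~++~
~++++
++~++
t=2: ~+~++
~~~~~
~~~~+
~~++~
~++++
++~++
t=3: ~+~++
~~~~~
~~~~+
~~++~
~+~++
+~+~+
t=4: ~++++
~+++~
~~+~+
~~++~
~+~++
+~+~+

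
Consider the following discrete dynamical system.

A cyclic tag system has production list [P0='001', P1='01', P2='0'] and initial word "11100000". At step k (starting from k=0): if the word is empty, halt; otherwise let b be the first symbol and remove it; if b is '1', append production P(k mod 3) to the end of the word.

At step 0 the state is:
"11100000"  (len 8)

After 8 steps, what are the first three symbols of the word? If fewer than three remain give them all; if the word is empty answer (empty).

001

k=0  "11100000"  (len 8)
k=1  "1100000001"  (len 10)
k=2  "10000000101"  (len 11)
k=3  "00000001010"  (len 11)
k=4  "0000001010"  (len 10)
k=5  "000001010"  (len 9)
k=6  "00001010"  (len 8)
k=7  "0001010"  (len 7)
k=8  "001010"  (len 6)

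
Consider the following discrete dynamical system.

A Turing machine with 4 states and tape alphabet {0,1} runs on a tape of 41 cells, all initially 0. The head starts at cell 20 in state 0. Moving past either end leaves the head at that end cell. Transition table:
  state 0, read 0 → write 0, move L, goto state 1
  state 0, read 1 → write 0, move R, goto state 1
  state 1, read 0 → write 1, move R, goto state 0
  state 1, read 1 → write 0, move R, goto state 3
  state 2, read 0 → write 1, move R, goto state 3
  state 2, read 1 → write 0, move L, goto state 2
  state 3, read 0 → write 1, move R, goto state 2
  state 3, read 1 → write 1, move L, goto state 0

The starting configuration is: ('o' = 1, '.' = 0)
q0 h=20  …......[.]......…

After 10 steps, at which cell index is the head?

26

step 0: q0 h=20  …......[.]......…
step 1: q1 h=19  …......[.]......…
step 2: q0 h=20  ….....o[.]......…
step 3: q1 h=19  …......[o]......…
step 4: q3 h=20  …......[.]......…
step 5: q2 h=21  ….....o[.]......…
step 6: q3 h=22  …....oo[.]......…
step 7: q2 h=23  …...ooo[.]......…
step 8: q3 h=24  …..oooo[.]......…
step 9: q2 h=25  ….ooooo[.]......…
step 10: q3 h=26  …oooooo[.]......…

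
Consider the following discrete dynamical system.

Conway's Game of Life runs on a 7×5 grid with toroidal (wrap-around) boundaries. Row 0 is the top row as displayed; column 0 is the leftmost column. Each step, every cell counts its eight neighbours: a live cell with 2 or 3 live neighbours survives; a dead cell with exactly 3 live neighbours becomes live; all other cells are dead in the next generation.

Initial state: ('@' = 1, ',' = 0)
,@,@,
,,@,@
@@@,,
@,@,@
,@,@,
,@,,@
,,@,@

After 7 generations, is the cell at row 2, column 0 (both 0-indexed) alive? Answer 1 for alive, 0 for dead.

1

t=0: ,@,@,
,,@,@
@@@,,
@,@,@
,@,@,
,@,,@
,,@,@
t=1: @@,,@
,,,,@
,,@,,
,,,,@
,@,@,
,@,,@
,@@,@
t=2: ,@@,@
,@,@@
,,,@,
,,@@,
,,@@@
,@,,@
,,@,@
t=3: ,@,,@
,@,,@
,,,,,
,,,,,
@@,,@
,@,,@
,,@,@
t=4: ,@@,@
,,,,,
,,,,,
@,,,,
,@,,@
,@@,@
,@@,@
t=5: ,@@,,
,,,,,
,,,,,
@,,,,
,@@@@
,,,,@
,,,,@
t=6: ,,,,,
,,,,,
,,,,,
@@@@@
,@@@@
,,@,@
@,,@,
t=7: ,,,,,
,,,,,
@@@@@
,,,,,
,,,,,
,,,,,
,,,@@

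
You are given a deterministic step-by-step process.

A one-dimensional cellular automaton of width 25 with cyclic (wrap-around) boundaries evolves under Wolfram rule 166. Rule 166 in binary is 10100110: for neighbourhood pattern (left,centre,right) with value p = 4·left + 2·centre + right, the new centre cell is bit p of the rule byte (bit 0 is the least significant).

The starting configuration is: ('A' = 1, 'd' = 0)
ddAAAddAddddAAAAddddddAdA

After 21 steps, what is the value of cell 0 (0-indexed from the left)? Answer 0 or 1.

0

gen 0: ddAAAddAddddAAAAddddddAdA
gen 1: dAdAddAAdddAdAAddddddAAAA
gen 2: AAAAdAddddAAAdddddddAdAAd
gen 3: dAAdAAdddAdAdddddddAAAddA
gen 4: AddAddddAAAAddddddAdAddAA
gen 5: ddAAdddAdAAddddddAAAAdAdA
gen 6: dAddddAAAdddddddAdAAdAAAA
gen 7: AAdddAdAdddddddAAAddAdAAd
gen 8: ddddAAAAddddddAdAddAAAddA
gen 9: dddAdAAddddddAAAAdAdAddAA
gen 10: ddAAAdddddddAdAAdAAAAdAdd
gen 11: dAdAdddddddAAAddAdAAdAAdd
gen 12: AAAAddddddAdAddAAAddAdddd
gen 13: dAAddddddAAAAdAdAddAAdddA
gen 14: AdddddddAdAAdAAAAdAddddAA
gen 15: dddddddAAAddAdAAdAAdddAdA
gen 16: ddddddAdAddAAAddAddddAAAA
gen 17: dddddAAAAdAdAddAAdddAdAAd
gen 18: ddddAdAAdAAAAdAddddAAAddd
gen 19: dddAAAddAdAAdAAdddAdAdddd
gen 20: ddAdAddAAAddAddddAAAAdddd
gen 21: dAAAAdAdAddAAdddAdAAddddd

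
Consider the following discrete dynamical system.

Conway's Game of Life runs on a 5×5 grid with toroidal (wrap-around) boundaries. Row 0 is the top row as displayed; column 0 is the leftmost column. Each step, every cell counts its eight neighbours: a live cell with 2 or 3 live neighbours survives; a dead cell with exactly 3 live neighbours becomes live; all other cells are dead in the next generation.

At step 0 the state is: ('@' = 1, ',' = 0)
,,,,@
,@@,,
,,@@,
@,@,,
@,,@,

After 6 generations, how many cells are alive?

11

step 0: ,,,,@
,@@,,
,,@@,
@,@,,
@,,@,
step 1: @@@@@
,@@,,
,,,@,
,,@,,
@@,@,
step 2: ,,,,,
,,,,,
,@,@,
,@@@@
,,,,,
step 3: ,,,,,
,,,,,
@@,@@
@@,@@
,,@@,
step 4: ,,,,,
@,,,@
,@,@,
,,,,,
@@@@,
step 5: ,,@@,
@,,,@
@,,,@
@,,@@
,@@,,
step 6: @,@@@
@@,,,
,@,,,
,,@@,
@@,,,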